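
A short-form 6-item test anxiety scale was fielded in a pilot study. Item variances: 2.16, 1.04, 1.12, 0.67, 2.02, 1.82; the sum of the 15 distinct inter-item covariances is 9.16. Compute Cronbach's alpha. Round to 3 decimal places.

Σσᵢ² = 2.16 + 1.04 + 1.12 + 0.67 + 2.02 + 1.82 = 8.83
Sum of distinct covariances = 9.16
Var(T) = Σσᵢ² + 2·Σcov = 8.83 + 2 × 9.16 = 27.15
α = (6/5)·(1 − 8.83/27.15) = 0.810

α = 0.810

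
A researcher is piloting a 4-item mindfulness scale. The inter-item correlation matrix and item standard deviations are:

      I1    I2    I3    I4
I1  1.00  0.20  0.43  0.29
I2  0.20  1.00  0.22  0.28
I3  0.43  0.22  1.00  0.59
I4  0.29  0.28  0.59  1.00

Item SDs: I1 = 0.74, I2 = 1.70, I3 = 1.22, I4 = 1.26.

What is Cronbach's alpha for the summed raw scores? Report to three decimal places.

Σσ²ᵢ = 0.74² + 1.70² + 1.22² + 1.26² = 6.5136
Covariances σ_ij = r_ij · s_i · s_j:
  σ(I1,I2) = 0.20 × 0.74 × 1.70 = 0.2516
  σ(I1,I3) = 0.43 × 0.74 × 1.22 = 0.3882
  σ(I1,I4) = 0.29 × 0.74 × 1.26 = 0.2704
  σ(I2,I3) = 0.22 × 1.70 × 1.22 = 0.4563
  σ(I2,I4) = 0.28 × 1.70 × 1.26 = 0.5998
  σ(I3,I4) = 0.59 × 1.22 × 1.26 = 0.9069
σ²_T = Σσ²ᵢ + 2·Σσ_ij = 6.5136 + 2 × 2.8732 = 12.2600
α = (4/3)·(1 − 6.5136/12.2600) = 0.625

Cronbach's alpha = 0.625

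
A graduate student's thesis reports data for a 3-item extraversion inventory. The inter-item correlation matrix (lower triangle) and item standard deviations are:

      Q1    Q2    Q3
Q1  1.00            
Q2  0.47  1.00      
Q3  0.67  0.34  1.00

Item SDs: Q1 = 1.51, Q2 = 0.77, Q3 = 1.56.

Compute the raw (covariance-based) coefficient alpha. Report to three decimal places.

Σσ²ᵢ = 1.51² + 0.77² + 1.56² = 5.3066
Covariances σ_ij = r_ij · s_i · s_j:
  σ(Q1,Q2) = 0.47 × 1.51 × 0.77 = 0.5465
  σ(Q1,Q3) = 0.67 × 1.51 × 1.56 = 1.5783
  σ(Q2,Q3) = 0.34 × 0.77 × 1.56 = 0.4084
σ²_T = Σσ²ᵢ + 2·Σσ_ij = 5.3066 + 2 × 2.5332 = 10.3730
α = (3/2)·(1 − 5.3066/10.3730) = 0.733

α = 0.733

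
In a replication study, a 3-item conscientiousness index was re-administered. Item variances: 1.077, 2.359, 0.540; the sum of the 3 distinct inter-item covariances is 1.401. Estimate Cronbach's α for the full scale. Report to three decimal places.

Cronbach's α = 0.620

ΣVar(i) = 1.077 + 2.359 + 0.540 = 3.976
Sum of distinct covariances = 1.401
total variance = ΣVar(i) + 2·Σcov = 3.976 + 2 × 1.401 = 6.778
α = (3/2)·(1 − 3.976/6.778) = 0.620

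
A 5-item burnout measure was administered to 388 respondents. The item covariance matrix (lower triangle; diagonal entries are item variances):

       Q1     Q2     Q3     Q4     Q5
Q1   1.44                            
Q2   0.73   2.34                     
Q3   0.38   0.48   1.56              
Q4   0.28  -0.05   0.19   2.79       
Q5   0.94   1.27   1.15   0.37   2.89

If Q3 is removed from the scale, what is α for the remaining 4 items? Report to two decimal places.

Remaining items: Q1, Q2, Q4, Q5 (k = 4).
sum of item variances = 1.44 + 2.34 + 2.79 + 2.89 = 9.46
total variance = 9.46 + 2 × 3.54 = 16.54
α (item deleted) = (4/3)·(1 − 9.46/16.54) = 0.57

α = 0.57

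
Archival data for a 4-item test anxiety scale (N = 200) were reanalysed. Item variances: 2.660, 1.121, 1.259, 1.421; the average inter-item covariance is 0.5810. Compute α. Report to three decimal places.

α = 0.692

ΣVar(i) = 2.660 + 1.121 + 1.259 + 1.421 = 6.461
Sum of the 6 distinct covariances = 6 × 0.5810 = 3.4860
total variance = ΣVar(i) + 2·Σcov = 6.461 + 2 × 3.4860 = 13.4330
α = (4/3)·(1 − 6.461/13.4330) = 0.692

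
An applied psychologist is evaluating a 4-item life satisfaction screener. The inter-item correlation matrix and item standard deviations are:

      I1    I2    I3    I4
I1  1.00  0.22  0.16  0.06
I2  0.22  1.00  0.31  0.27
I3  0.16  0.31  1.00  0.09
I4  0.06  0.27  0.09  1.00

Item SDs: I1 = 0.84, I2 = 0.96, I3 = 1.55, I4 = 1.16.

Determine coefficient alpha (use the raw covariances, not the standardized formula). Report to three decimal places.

α = 0.450

Σσ²ᵢ = 0.84² + 0.96² + 1.55² + 1.16² = 5.3753
Covariances σ_ij = r_ij · s_i · s_j:
  σ(I1,I2) = 0.22 × 0.84 × 0.96 = 0.1774
  σ(I1,I3) = 0.16 × 0.84 × 1.55 = 0.2083
  σ(I1,I4) = 0.06 × 0.84 × 1.16 = 0.0585
  σ(I2,I3) = 0.31 × 0.96 × 1.55 = 0.4613
  σ(I2,I4) = 0.27 × 0.96 × 1.16 = 0.3007
  σ(I3,I4) = 0.09 × 1.55 × 1.16 = 0.1618
σ²_T = Σσ²ᵢ + 2·Σσ_ij = 5.3753 + 2 × 1.3680 = 8.1113
α = (4/3)·(1 − 5.3753/8.1113) = 0.450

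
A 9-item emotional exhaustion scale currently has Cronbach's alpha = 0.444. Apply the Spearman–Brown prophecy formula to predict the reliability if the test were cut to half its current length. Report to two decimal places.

predicted reliability = 0.29

Length factor m = 1/2
α' = m·α / (1 − (1−m)·α)
   = 1/2 × 0.444 / (1 − (1 − 1/2) × 0.444)
   = 0.2220 / 0.7780 = 0.29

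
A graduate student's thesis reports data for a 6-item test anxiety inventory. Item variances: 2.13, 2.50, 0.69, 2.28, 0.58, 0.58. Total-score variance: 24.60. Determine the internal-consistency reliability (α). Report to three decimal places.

α = 0.773

ΣVar(i) = 2.13 + 2.50 + 0.69 + 2.28 + 0.58 + 0.58 = 8.76
α = (k/(k−1))·(1 − ΣVar(i)/σ²_total) = (6/5)·(1 − 8.76/24.60) = 0.773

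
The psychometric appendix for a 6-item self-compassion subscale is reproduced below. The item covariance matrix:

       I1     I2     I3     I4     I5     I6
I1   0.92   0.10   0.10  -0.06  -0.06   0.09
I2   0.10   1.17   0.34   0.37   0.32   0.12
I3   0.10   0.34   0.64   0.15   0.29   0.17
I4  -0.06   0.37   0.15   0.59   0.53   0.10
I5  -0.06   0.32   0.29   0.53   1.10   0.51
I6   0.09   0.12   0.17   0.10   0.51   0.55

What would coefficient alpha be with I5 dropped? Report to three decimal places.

α = 0.542

Remaining items: I1, I2, I3, I4, I6 (k = 5).
Σσᵢ² = 0.92 + 1.17 + 0.64 + 0.59 + 0.55 = 3.87
Var(T) = 3.87 + 2 × 1.48 = 6.83
α (item deleted) = (5/4)·(1 − 3.87/6.83) = 0.542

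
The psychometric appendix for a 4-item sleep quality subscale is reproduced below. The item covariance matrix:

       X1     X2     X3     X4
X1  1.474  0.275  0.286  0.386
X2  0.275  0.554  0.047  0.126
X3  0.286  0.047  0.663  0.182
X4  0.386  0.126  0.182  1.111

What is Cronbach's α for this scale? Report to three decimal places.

Σσ²ᵢ = 1.474 + 0.554 + 0.663 + 1.111 = 3.802
Σ_{i<j} σ_ij = 1.302
total variance = 3.802 + 2 × 1.302 = 6.406
α = (k/(k−1))·(1 − Σσ²ᵢ/total variance) = (4/3)·(1 − 3.802/6.406) = 0.542

α = 0.542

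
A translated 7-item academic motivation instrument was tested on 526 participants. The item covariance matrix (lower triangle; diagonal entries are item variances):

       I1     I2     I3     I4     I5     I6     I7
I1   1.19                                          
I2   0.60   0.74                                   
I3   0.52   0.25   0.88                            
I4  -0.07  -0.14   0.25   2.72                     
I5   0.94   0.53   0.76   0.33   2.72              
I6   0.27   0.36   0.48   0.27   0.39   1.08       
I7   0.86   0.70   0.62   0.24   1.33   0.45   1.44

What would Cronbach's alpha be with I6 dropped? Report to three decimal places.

Remaining items: I1, I2, I3, I4, I5, I7 (k = 6).
Σσᵢ² = 1.19 + 0.74 + 0.88 + 2.72 + 2.72 + 1.44 = 9.69
σ²_total = 9.69 + 2 × 7.72 = 25.13
α (item deleted) = (6/5)·(1 − 9.69/25.13) = 0.737

α = 0.737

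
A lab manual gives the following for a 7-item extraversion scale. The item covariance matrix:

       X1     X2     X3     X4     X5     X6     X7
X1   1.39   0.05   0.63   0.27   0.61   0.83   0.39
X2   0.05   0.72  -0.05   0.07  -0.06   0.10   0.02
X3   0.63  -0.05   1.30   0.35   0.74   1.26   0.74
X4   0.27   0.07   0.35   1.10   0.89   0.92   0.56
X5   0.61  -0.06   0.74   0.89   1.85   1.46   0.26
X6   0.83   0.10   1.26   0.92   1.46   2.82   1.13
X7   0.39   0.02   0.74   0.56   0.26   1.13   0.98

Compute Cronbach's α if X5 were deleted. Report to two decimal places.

α = 0.76

Remaining items: X1, X2, X3, X4, X6, X7 (k = 6).
ΣVar(i) = 1.39 + 0.72 + 1.30 + 1.10 + 2.82 + 0.98 = 8.31
σ²_total = 8.31 + 2 × 7.27 = 22.85
α (item deleted) = (6/5)·(1 − 8.31/22.85) = 0.76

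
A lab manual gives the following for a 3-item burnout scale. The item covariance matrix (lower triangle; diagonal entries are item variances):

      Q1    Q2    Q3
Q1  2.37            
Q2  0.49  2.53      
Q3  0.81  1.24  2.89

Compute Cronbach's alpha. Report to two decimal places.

α = 0.59

ΣVar(i) = 2.37 + 2.53 + 2.89 = 7.79
Sum of off-diagonal covariances = 2.54
Var(T) = 7.79 + 2 × 2.54 = 12.87
α = (k/(k−1))·(1 − ΣVar(i)/Var(T)) = (3/2)·(1 − 7.79/12.87) = 0.59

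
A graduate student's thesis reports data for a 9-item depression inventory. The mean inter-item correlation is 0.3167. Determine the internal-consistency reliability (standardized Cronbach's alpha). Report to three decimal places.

Standardized α = k·r̄ / (1 + (k−1)·r̄) = 9 × 0.3167 / (1 + 8 × 0.3167)
  = 2.8503 / 3.5336 = 0.807

α = 0.807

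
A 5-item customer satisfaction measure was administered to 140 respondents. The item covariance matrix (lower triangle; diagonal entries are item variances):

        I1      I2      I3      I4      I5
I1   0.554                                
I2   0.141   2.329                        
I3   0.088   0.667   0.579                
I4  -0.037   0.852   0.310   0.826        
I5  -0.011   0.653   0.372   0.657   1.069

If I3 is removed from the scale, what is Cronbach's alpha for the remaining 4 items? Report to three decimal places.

Cronbach's alpha = 0.647

Remaining items: I1, I2, I4, I5 (k = 4).
Σσᵢ² = 0.554 + 2.329 + 0.826 + 1.069 = 4.778
Var(T) = 4.778 + 2 × 2.255 = 9.288
α (item deleted) = (4/3)·(1 − 4.778/9.288) = 0.647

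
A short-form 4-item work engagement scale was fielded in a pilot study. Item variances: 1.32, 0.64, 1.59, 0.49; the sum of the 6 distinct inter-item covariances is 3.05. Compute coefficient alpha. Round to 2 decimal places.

sum of item variances = 1.32 + 0.64 + 1.59 + 0.49 = 4.04
Sum of distinct covariances = 3.05
total variance = sum of item variances + 2·Σcov = 4.04 + 2 × 3.05 = 10.14
α = (4/3)·(1 − 4.04/10.14) = 0.80

α = 0.80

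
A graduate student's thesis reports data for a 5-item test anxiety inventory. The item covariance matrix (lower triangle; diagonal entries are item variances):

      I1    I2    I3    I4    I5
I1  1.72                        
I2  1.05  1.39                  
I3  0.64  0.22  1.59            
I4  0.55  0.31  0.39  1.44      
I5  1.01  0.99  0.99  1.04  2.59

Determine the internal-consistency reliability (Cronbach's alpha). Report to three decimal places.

ΣVar(i) = 1.72 + 1.39 + 1.59 + 1.44 + 2.59 = 8.73
Σ_{i<j} σ_ij = 7.19
σ²_T = 8.73 + 2 × 7.19 = 23.11
α = (k/(k−1))·(1 − ΣVar(i)/σ²_T) = (5/4)·(1 − 8.73/23.11) = 0.778

Cronbach's alpha = 0.778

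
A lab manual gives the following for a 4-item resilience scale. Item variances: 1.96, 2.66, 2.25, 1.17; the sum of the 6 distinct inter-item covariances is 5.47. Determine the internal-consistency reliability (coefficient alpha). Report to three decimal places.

ΣVar(i) = 1.96 + 2.66 + 2.25 + 1.17 = 8.04
Sum of distinct covariances = 5.47
total variance = ΣVar(i) + 2·Σcov = 8.04 + 2 × 5.47 = 18.98
α = (4/3)·(1 − 8.04/18.98) = 0.769

α = 0.769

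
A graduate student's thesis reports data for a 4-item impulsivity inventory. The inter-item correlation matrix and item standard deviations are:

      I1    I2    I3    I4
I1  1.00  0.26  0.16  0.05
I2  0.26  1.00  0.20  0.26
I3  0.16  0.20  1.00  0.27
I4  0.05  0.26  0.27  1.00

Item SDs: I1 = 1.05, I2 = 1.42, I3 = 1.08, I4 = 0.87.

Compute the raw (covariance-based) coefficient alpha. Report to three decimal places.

Σσ²ᵢ = 1.05² + 1.42² + 1.08² + 0.87² = 5.0422
Covariances σ_ij = r_ij · s_i · s_j:
  σ(I1,I2) = 0.26 × 1.05 × 1.42 = 0.3877
  σ(I1,I3) = 0.16 × 1.05 × 1.08 = 0.1814
  σ(I1,I4) = 0.05 × 1.05 × 0.87 = 0.0457
  σ(I2,I3) = 0.20 × 1.42 × 1.08 = 0.3067
  σ(I2,I4) = 0.26 × 1.42 × 0.87 = 0.3212
  σ(I3,I4) = 0.27 × 1.08 × 0.87 = 0.2537
σ²_T = Σσ²ᵢ + 2·Σσ_ij = 5.0422 + 2 × 1.4964 = 8.0350
α = (4/3)·(1 − 5.0422/8.0350) = 0.497

coefficient alpha = 0.497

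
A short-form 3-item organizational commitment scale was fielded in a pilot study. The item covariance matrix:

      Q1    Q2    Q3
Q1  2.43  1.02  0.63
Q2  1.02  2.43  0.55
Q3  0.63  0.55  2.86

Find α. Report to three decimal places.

sum of item variances = 2.43 + 2.43 + 2.86 = 7.72
Sum of the distinct covariances = 2.20
σ²_T = 7.72 + 2 × 2.20 = 12.12
α = (k/(k−1))·(1 − sum of item variances/σ²_T) = (3/2)·(1 − 7.72/12.12) = 0.545

α = 0.545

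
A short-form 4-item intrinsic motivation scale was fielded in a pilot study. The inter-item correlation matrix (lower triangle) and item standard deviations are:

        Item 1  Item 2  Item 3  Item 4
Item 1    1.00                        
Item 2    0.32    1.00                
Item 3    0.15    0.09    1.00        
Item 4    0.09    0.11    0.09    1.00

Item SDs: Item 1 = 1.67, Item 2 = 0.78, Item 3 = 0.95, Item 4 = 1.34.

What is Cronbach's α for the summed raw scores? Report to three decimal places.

Σσ²ᵢ = 1.67² + 0.78² + 0.95² + 1.34² = 6.0954
Covariances σ_ij = r_ij · s_i · s_j:
  σ(Item 1,Item 2) = 0.32 × 1.67 × 0.78 = 0.4168
  σ(Item 1,Item 3) = 0.15 × 1.67 × 0.95 = 0.2380
  σ(Item 1,Item 4) = 0.09 × 1.67 × 1.34 = 0.2014
  σ(Item 2,Item 3) = 0.09 × 0.78 × 0.95 = 0.0667
  σ(Item 2,Item 4) = 0.11 × 0.78 × 1.34 = 0.1150
  σ(Item 3,Item 4) = 0.09 × 0.95 × 1.34 = 0.1146
σ²_T = Σσ²ᵢ + 2·Σσ_ij = 6.0954 + 2 × 1.1525 = 8.4004
α = (4/3)·(1 − 6.0954/8.4004) = 0.366

Cronbach's α = 0.366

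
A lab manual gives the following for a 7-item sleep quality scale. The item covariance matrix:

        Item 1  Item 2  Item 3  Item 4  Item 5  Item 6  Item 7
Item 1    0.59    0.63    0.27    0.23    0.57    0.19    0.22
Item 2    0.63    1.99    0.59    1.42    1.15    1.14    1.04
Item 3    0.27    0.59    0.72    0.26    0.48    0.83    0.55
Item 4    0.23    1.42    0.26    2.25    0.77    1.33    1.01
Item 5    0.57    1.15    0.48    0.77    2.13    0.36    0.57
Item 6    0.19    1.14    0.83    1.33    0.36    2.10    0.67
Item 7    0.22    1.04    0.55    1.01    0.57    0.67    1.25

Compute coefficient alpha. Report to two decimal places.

ΣVar(i) = 0.59 + 1.99 + 0.72 + 2.25 + 2.13 + 2.10 + 1.25 = 11.03
Sum of off-diagonal covariances = 14.28
total variance = 11.03 + 2 × 14.28 = 39.59
α = (k/(k−1))·(1 − ΣVar(i)/total variance) = (7/6)·(1 − 11.03/39.59) = 0.84

α = 0.84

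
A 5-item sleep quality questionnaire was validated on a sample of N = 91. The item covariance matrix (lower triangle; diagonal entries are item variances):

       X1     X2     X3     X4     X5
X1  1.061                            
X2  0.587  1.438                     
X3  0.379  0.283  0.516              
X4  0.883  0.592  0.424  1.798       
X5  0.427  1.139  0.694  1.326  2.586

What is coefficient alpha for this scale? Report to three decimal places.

Σσ²ᵢ = 1.061 + 1.438 + 0.516 + 1.798 + 2.586 = 7.399
Sum of the distinct covariances = 6.734
Var(T) = 7.399 + 2 × 6.734 = 20.867
α = (k/(k−1))·(1 − Σσ²ᵢ/Var(T)) = (5/4)·(1 − 7.399/20.867) = 0.807

α = 0.807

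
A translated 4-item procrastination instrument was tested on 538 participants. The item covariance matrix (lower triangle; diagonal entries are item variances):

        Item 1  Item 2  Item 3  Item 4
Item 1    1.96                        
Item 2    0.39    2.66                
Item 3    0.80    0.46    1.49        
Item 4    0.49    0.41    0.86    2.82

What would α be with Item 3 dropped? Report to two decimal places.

Remaining items: Item 1, Item 2, Item 4 (k = 3).
Σσᵢ² = 1.96 + 2.66 + 2.82 = 7.44
total variance = 7.44 + 2 × 1.29 = 10.02
α (item deleted) = (3/2)·(1 − 7.44/10.02) = 0.39

α = 0.39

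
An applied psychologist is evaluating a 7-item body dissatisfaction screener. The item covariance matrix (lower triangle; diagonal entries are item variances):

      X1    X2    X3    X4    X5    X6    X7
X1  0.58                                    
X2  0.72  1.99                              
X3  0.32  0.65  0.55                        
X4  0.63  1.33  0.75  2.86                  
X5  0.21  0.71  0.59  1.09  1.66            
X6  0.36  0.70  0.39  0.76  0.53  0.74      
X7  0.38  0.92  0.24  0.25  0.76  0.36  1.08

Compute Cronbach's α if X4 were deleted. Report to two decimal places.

Cronbach's α = 0.84

Remaining items: X1, X2, X3, X5, X6, X7 (k = 6).
Σσ²ᵢ = 0.58 + 1.99 + 0.55 + 1.66 + 0.74 + 1.08 = 6.60
Var(T) = 6.60 + 2 × 7.84 = 22.28
α (item deleted) = (6/5)·(1 − 6.60/22.28) = 0.84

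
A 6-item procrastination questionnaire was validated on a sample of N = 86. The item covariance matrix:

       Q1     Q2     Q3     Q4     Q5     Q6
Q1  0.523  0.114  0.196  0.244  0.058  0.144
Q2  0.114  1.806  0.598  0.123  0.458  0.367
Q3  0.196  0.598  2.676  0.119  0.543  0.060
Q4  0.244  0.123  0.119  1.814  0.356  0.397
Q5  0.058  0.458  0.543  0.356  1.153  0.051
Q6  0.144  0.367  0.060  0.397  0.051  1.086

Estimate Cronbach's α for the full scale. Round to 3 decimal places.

α = 0.550

Σσᵢ² = 0.523 + 1.806 + 2.676 + 1.814 + 1.153 + 1.086 = 9.058
Sum of off-diagonal covariances = 3.828
total variance = 9.058 + 2 × 3.828 = 16.714
α = (k/(k−1))·(1 − Σσᵢ²/total variance) = (6/5)·(1 − 9.058/16.714) = 0.550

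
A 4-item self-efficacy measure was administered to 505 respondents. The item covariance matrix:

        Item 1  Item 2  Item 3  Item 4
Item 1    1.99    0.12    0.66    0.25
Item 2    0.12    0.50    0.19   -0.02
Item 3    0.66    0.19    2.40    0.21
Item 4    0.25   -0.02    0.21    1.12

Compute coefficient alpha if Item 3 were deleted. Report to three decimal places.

α = 0.244

Remaining items: Item 1, Item 2, Item 4 (k = 3).
sum of item variances = 1.99 + 0.50 + 1.12 = 3.61
σ²_total = 3.61 + 2 × 0.35 = 4.31
α (item deleted) = (3/2)·(1 − 3.61/4.31) = 0.244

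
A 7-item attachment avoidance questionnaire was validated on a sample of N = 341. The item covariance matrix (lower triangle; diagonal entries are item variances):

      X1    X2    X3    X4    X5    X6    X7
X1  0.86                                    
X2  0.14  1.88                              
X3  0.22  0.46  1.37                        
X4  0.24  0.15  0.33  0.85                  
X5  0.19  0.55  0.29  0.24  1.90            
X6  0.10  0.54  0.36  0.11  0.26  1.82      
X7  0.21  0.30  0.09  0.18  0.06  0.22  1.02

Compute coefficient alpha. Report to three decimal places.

Σσ²ᵢ = 0.86 + 1.88 + 1.37 + 0.85 + 1.90 + 1.82 + 1.02 = 9.70
Σ_{i<j} σ_ij = 5.24
σ²_T = 9.70 + 2 × 5.24 = 20.18
α = (k/(k−1))·(1 − Σσ²ᵢ/σ²_T) = (7/6)·(1 − 9.70/20.18) = 0.606

coefficient alpha = 0.606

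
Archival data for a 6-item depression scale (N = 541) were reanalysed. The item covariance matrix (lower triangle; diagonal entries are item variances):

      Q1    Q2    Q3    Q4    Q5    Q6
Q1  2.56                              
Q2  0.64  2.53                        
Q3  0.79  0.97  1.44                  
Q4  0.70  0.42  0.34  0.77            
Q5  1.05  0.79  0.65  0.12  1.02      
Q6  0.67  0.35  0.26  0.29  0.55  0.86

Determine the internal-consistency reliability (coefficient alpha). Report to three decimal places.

α = 0.782

ΣVar(i) = 2.56 + 2.53 + 1.44 + 0.77 + 1.02 + 0.86 = 9.18
Sum of the distinct covariances = 8.59
Var(T) = 9.18 + 2 × 8.59 = 26.36
α = (k/(k−1))·(1 − ΣVar(i)/Var(T)) = (6/5)·(1 − 9.18/26.36) = 0.782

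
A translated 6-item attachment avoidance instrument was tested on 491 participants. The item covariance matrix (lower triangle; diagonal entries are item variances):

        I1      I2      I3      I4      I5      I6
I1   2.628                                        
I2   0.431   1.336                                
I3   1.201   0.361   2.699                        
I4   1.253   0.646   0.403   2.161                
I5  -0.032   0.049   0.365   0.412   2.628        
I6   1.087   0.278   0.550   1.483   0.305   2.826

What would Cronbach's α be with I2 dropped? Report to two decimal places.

α = 0.65

Remaining items: I1, I3, I4, I5, I6 (k = 5).
Σσᵢ² = 2.628 + 2.699 + 2.161 + 2.628 + 2.826 = 12.942
Var(T) = 12.942 + 2 × 7.027 = 26.996
α (item deleted) = (5/4)·(1 − 12.942/26.996) = 0.65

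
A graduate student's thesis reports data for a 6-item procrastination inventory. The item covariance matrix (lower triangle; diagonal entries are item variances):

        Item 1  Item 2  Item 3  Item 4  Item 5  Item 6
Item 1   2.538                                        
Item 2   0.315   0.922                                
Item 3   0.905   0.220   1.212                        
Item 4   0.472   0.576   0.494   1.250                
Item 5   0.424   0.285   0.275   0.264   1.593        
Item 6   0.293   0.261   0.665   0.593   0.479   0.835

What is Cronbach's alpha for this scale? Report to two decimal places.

Cronbach's alpha = 0.73

sum of item variances = 2.538 + 0.922 + 1.212 + 1.250 + 1.593 + 0.835 = 8.350
Sum of off-diagonal covariances = 6.521
σ²_total = 8.350 + 2 × 6.521 = 21.392
α = (k/(k−1))·(1 − sum of item variances/σ²_total) = (6/5)·(1 − 8.350/21.392) = 0.73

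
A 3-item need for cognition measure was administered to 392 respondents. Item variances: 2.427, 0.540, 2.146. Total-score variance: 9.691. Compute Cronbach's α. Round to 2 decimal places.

α = 0.71

Σσ²ᵢ = 2.427 + 0.540 + 2.146 = 5.113
α = (k/(k−1))·(1 − Σσ²ᵢ/σ²_total) = (3/2)·(1 − 5.113/9.691) = 0.71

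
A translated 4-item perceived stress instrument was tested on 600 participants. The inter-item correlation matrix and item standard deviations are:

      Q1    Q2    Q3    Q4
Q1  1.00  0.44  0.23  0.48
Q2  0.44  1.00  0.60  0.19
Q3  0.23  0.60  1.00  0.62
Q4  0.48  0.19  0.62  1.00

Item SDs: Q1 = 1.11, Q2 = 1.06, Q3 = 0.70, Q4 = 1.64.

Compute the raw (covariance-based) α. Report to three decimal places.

Σσ²ᵢ = 1.11² + 1.06² + 0.70² + 1.64² = 5.5353
Covariances σ_ij = r_ij · s_i · s_j:
  σ(Q1,Q2) = 0.44 × 1.11 × 1.06 = 0.5177
  σ(Q1,Q3) = 0.23 × 1.11 × 0.70 = 0.1787
  σ(Q1,Q4) = 0.48 × 1.11 × 1.64 = 0.8738
  σ(Q2,Q3) = 0.60 × 1.06 × 0.70 = 0.4452
  σ(Q2,Q4) = 0.19 × 1.06 × 1.64 = 0.3303
  σ(Q3,Q4) = 0.62 × 0.70 × 1.64 = 0.7118
σ²_T = Σσ²ᵢ + 2·Σσ_ij = 5.5353 + 2 × 3.0575 = 11.6503
α = (4/3)·(1 − 5.5353/11.6503) = 0.700

α = 0.700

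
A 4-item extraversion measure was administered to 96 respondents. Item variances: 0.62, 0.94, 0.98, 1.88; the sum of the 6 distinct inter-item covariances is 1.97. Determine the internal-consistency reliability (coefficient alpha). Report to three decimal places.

Σσ²ᵢ = 0.62 + 0.94 + 0.98 + 1.88 = 4.42
Sum of distinct covariances = 1.97
total variance = Σσ²ᵢ + 2·Σcov = 4.42 + 2 × 1.97 = 8.36
α = (4/3)·(1 − 4.42/8.36) = 0.628

α = 0.628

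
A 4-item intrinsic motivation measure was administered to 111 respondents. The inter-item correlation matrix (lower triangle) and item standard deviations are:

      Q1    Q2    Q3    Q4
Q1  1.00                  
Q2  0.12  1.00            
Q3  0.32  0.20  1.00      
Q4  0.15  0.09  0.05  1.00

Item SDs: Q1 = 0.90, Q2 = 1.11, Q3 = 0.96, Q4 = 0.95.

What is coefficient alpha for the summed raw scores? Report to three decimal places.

coefficient alpha = 0.417

Σσ²ᵢ = 0.90² + 1.11² + 0.96² + 0.95² = 3.8662
Covariances σ_ij = r_ij · s_i · s_j:
  σ(Q1,Q2) = 0.12 × 0.90 × 1.11 = 0.1199
  σ(Q1,Q3) = 0.32 × 0.90 × 0.96 = 0.2765
  σ(Q1,Q4) = 0.15 × 0.90 × 0.95 = 0.1283
  σ(Q2,Q3) = 0.20 × 1.11 × 0.96 = 0.2131
  σ(Q2,Q4) = 0.09 × 1.11 × 0.95 = 0.0949
  σ(Q3,Q4) = 0.05 × 0.96 × 0.95 = 0.0456
σ²_T = Σσ²ᵢ + 2·Σσ_ij = 3.8662 + 2 × 0.8783 = 5.6228
α = (4/3)·(1 − 3.8662/5.6228) = 0.417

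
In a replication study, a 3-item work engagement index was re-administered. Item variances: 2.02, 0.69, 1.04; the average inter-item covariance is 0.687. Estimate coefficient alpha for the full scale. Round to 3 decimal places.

α = 0.785

sum of item variances = 2.02 + 0.69 + 1.04 = 3.75
Sum of the 3 distinct covariances = 3 × 0.687 = 2.061
σ²_total = sum of item variances + 2·Σcov = 3.75 + 2 × 2.061 = 7.872
α = (3/2)·(1 − 3.75/7.872) = 0.785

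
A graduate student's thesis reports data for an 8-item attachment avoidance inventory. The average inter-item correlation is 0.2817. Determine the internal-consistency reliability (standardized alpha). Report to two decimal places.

Standardized α = k·r̄ / (1 + (k−1)·r̄) = 8 × 0.2817 / (1 + 7 × 0.2817)
  = 2.2536 / 2.9719 = 0.76

α = 0.76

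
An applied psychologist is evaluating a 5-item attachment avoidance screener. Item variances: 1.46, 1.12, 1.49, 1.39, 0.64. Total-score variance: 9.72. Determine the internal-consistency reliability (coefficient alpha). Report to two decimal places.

α = 0.47

Σσᵢ² = 1.46 + 1.12 + 1.49 + 1.39 + 0.64 = 6.10
α = (k/(k−1))·(1 − Σσᵢ²/total variance) = (5/4)·(1 − 6.10/9.72) = 0.47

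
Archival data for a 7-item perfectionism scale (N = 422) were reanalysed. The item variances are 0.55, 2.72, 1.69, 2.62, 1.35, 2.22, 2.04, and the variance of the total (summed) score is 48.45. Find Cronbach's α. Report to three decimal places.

ΣVar(i) = 0.55 + 2.72 + 1.69 + 2.62 + 1.35 + 2.22 + 2.04 = 13.19
α = (k/(k−1))·(1 − ΣVar(i)/σ²_total) = (7/6)·(1 − 13.19/48.45) = 0.849

α = 0.849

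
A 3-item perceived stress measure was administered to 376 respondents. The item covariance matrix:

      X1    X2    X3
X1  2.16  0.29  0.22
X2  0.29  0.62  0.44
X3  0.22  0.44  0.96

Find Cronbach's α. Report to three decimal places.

ΣVar(i) = 2.16 + 0.62 + 0.96 = 3.74
Σ_{i<j} σ_ij = 0.95
Var(T) = 3.74 + 2 × 0.95 = 5.64
α = (k/(k−1))·(1 − ΣVar(i)/Var(T)) = (3/2)·(1 − 3.74/5.64) = 0.505

Cronbach's α = 0.505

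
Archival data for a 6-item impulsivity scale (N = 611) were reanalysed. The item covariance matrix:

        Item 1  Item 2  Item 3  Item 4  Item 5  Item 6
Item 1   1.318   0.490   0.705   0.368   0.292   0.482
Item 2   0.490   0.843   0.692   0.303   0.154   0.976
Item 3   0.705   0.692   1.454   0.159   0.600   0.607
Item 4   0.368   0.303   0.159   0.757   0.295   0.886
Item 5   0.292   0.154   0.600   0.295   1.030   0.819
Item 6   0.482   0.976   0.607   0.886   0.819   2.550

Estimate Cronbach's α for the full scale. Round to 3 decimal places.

α = 0.796

ΣVar(i) = 1.318 + 0.843 + 1.454 + 0.757 + 1.030 + 2.550 = 7.952
Sum of the distinct covariances = 7.828
σ²_T = 7.952 + 2 × 7.828 = 23.608
α = (k/(k−1))·(1 − ΣVar(i)/σ²_T) = (6/5)·(1 − 7.952/23.608) = 0.796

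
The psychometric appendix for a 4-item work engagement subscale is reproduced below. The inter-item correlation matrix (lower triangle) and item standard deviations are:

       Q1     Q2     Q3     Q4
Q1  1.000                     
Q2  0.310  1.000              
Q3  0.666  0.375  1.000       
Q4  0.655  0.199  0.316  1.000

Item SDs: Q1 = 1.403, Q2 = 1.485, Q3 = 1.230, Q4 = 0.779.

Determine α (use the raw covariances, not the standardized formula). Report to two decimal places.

Σσ²ᵢ = 1.403² + 1.485² + 1.230² + 0.779² = 6.2934
Covariances σ_ij = r_ij · s_i · s_j:
  σ(Q1,Q2) = 0.310 × 1.403 × 1.485 = 0.6459
  σ(Q1,Q3) = 0.666 × 1.403 × 1.230 = 1.1493
  σ(Q1,Q4) = 0.655 × 1.403 × 0.779 = 0.7159
  σ(Q2,Q3) = 0.375 × 1.485 × 1.230 = 0.6850
  σ(Q2,Q4) = 0.199 × 1.485 × 0.779 = 0.2302
  σ(Q3,Q4) = 0.316 × 1.230 × 0.779 = 0.3028
σ²_T = Σσ²ᵢ + 2·Σσ_ij = 6.2934 + 2 × 3.7291 = 13.7516
α = (4/3)·(1 − 6.2934/13.7516) = 0.72

α = 0.72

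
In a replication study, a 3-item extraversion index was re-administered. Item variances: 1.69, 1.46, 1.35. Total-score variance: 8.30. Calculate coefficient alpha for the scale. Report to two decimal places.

coefficient alpha = 0.69

Σσᵢ² = 1.69 + 1.46 + 1.35 = 4.50
α = (k/(k−1))·(1 − Σσᵢ²/total variance) = (3/2)·(1 − 4.50/8.30) = 0.69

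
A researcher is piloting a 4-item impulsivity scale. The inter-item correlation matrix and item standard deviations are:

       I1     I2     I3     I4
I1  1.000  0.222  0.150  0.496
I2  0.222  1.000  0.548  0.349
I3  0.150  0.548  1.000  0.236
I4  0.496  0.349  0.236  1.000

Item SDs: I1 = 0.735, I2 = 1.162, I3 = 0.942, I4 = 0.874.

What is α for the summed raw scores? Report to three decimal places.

Σσ²ᵢ = 0.735² + 1.162² + 0.942² + 0.874² = 3.5417
Covariances σ_ij = r_ij · s_i · s_j:
  σ(I1,I2) = 0.222 × 0.735 × 1.162 = 0.1896
  σ(I1,I3) = 0.150 × 0.735 × 0.942 = 0.1039
  σ(I1,I4) = 0.496 × 0.735 × 0.874 = 0.3186
  σ(I2,I3) = 0.548 × 1.162 × 0.942 = 0.5998
  σ(I2,I4) = 0.349 × 1.162 × 0.874 = 0.3544
  σ(I3,I4) = 0.236 × 0.942 × 0.874 = 0.1943
σ²_T = Σσ²ᵢ + 2·Σσ_ij = 3.5417 + 2 × 1.7606 = 7.0629
α = (4/3)·(1 − 3.5417/7.0629) = 0.665

α = 0.665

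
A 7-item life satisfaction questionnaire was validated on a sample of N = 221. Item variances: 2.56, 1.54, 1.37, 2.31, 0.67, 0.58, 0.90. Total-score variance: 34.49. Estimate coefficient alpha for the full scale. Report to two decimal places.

α = 0.83

ΣVar(i) = 2.56 + 1.54 + 1.37 + 2.31 + 0.67 + 0.58 + 0.90 = 9.93
α = (k/(k−1))·(1 − ΣVar(i)/total variance) = (7/6)·(1 − 9.93/34.49) = 0.83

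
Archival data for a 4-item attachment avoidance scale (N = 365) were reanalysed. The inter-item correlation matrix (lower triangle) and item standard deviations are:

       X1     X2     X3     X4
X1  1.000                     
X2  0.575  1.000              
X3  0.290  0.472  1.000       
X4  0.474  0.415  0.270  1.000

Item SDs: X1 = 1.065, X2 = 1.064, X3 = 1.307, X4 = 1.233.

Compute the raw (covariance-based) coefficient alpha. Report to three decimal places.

coefficient alpha = 0.729

Σσ²ᵢ = 1.065² + 1.064² + 1.307² + 1.233² = 5.4949
Covariances σ_ij = r_ij · s_i · s_j:
  σ(X1,X2) = 0.575 × 1.065 × 1.064 = 0.6516
  σ(X1,X3) = 0.290 × 1.065 × 1.307 = 0.4037
  σ(X1,X4) = 0.474 × 1.065 × 1.233 = 0.6224
  σ(X2,X3) = 0.472 × 1.064 × 1.307 = 0.6564
  σ(X2,X4) = 0.415 × 1.064 × 1.233 = 0.5444
  σ(X3,X4) = 0.270 × 1.307 × 1.233 = 0.4351
σ²_T = Σσ²ᵢ + 2·Σσ_ij = 5.4949 + 2 × 3.3136 = 12.1221
α = (4/3)·(1 − 5.4949/12.1221) = 0.729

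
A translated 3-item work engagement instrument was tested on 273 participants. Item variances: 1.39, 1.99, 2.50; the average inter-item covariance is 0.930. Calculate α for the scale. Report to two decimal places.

α = 0.73

sum of item variances = 1.39 + 1.99 + 2.50 = 5.88
Sum of the 3 distinct covariances = 3 × 0.930 = 2.790
σ²_T = sum of item variances + 2·Σcov = 5.88 + 2 × 2.790 = 11.460
α = (3/2)·(1 − 5.88/11.460) = 0.73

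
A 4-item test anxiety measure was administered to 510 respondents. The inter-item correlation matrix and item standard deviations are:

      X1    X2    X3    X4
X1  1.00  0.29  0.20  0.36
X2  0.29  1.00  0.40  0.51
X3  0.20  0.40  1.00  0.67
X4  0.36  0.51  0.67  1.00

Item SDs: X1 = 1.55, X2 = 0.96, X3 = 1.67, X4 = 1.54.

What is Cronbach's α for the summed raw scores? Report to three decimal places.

α = 0.716

Σσ²ᵢ = 1.55² + 0.96² + 1.67² + 1.54² = 8.4846
Covariances σ_ij = r_ij · s_i · s_j:
  σ(X1,X2) = 0.29 × 1.55 × 0.96 = 0.4315
  σ(X1,X3) = 0.20 × 1.55 × 1.67 = 0.5177
  σ(X1,X4) = 0.36 × 1.55 × 1.54 = 0.8593
  σ(X2,X3) = 0.40 × 0.96 × 1.67 = 0.6413
  σ(X2,X4) = 0.51 × 0.96 × 1.54 = 0.7540
  σ(X3,X4) = 0.67 × 1.67 × 1.54 = 1.7231
σ²_T = Σσ²ᵢ + 2·Σσ_ij = 8.4846 + 2 × 4.9269 = 18.3384
α = (4/3)·(1 − 8.4846/18.3384) = 0.716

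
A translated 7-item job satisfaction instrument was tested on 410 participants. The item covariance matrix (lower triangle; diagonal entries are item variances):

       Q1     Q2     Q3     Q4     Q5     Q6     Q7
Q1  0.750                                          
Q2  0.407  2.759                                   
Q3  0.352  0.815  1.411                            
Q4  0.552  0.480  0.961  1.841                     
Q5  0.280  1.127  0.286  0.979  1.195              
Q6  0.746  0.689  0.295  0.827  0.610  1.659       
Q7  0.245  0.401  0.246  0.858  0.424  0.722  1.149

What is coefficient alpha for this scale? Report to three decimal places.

ΣVar(i) = 0.750 + 2.759 + 1.411 + 1.841 + 1.195 + 1.659 + 1.149 = 10.764
Sum of off-diagonal covariances = 12.302
total variance = 10.764 + 2 × 12.302 = 35.368
α = (k/(k−1))·(1 − ΣVar(i)/total variance) = (7/6)·(1 − 10.764/35.368) = 0.812

α = 0.812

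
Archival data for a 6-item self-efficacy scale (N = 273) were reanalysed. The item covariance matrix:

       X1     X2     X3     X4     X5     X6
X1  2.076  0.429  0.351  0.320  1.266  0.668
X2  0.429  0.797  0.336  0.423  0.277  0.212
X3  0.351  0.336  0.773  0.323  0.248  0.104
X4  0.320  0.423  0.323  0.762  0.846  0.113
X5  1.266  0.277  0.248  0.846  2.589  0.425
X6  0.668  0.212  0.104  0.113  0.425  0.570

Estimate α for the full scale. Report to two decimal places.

ΣVar(i) = 2.076 + 0.797 + 0.773 + 0.762 + 2.589 + 0.570 = 7.567
Sum of the distinct covariances = 6.341
σ²_T = 7.567 + 2 × 6.341 = 20.249
α = (k/(k−1))·(1 − ΣVar(i)/σ²_T) = (6/5)·(1 − 7.567/20.249) = 0.75

α = 0.75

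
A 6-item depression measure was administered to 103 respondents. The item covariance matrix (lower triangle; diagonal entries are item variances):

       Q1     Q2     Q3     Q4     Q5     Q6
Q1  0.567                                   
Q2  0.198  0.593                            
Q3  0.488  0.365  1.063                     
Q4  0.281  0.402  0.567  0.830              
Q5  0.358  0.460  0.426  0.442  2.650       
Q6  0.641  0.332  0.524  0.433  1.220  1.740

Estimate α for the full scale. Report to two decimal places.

α = 0.79

Σσ²ᵢ = 0.567 + 0.593 + 1.063 + 0.830 + 2.650 + 1.740 = 7.443
Σ_{i<j} σ_ij = 7.137
σ²_T = 7.443 + 2 × 7.137 = 21.717
α = (k/(k−1))·(1 − Σσ²ᵢ/σ²_T) = (6/5)·(1 − 7.443/21.717) = 0.79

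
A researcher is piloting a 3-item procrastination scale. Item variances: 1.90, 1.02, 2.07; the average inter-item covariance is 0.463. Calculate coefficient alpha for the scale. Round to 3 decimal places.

α = 0.536

sum of item variances = 1.90 + 1.02 + 2.07 = 4.99
Sum of the 3 distinct covariances = 3 × 0.463 = 1.389
σ²_T = sum of item variances + 2·Σcov = 4.99 + 2 × 1.389 = 7.768
α = (3/2)·(1 − 4.99/7.768) = 0.536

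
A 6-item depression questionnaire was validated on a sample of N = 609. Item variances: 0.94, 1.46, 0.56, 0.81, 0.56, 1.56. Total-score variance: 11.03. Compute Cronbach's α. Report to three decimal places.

Σσᵢ² = 0.94 + 1.46 + 0.56 + 0.81 + 0.56 + 1.56 = 5.89
α = (k/(k−1))·(1 − Σσᵢ²/σ²_T) = (6/5)·(1 − 5.89/11.03) = 0.559

Cronbach's α = 0.559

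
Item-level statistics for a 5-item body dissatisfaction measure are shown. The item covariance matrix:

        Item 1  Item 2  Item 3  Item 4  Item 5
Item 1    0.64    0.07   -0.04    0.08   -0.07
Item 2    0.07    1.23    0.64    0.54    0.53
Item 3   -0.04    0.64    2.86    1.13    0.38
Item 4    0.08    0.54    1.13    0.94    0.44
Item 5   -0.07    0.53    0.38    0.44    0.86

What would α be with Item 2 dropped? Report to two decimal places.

Remaining items: Item 1, Item 3, Item 4, Item 5 (k = 4).
sum of item variances = 0.64 + 2.86 + 0.94 + 0.86 = 5.30
Var(T) = 5.30 + 2 × 1.92 = 9.14
α (item deleted) = (4/3)·(1 − 5.30/9.14) = 0.56

α = 0.56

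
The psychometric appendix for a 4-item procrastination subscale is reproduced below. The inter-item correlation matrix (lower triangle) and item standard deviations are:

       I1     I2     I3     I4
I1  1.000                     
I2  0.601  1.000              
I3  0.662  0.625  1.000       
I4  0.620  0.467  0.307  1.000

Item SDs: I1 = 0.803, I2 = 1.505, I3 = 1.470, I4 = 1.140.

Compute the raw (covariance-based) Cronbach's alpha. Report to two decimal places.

Σσ²ᵢ = 0.803² + 1.505² + 1.470² + 1.140² = 6.3703
Covariances σ_ij = r_ij · s_i · s_j:
  σ(I1,I2) = 0.601 × 0.803 × 1.505 = 0.7263
  σ(I1,I3) = 0.662 × 0.803 × 1.470 = 0.7814
  σ(I1,I4) = 0.620 × 0.803 × 1.140 = 0.5676
  σ(I2,I3) = 0.625 × 1.505 × 1.470 = 1.3827
  σ(I2,I4) = 0.467 × 1.505 × 1.140 = 0.8012
  σ(I3,I4) = 0.307 × 1.470 × 1.140 = 0.5145
σ²_T = Σσ²ᵢ + 2·Σσ_ij = 6.3703 + 2 × 4.7737 = 15.9177
α = (4/3)·(1 − 6.3703/15.9177) = 0.80

α = 0.80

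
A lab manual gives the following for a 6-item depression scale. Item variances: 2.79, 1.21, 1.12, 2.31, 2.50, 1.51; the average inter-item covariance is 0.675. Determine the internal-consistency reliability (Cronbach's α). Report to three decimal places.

Cronbach's α = 0.767

Σσ²ᵢ = 2.79 + 1.21 + 1.12 + 2.31 + 2.50 + 1.51 = 11.44
Sum of the 15 distinct covariances = 15 × 0.675 = 10.125
σ²_T = Σσ²ᵢ + 2·Σcov = 11.44 + 2 × 10.125 = 31.690
α = (6/5)·(1 − 11.44/31.690) = 0.767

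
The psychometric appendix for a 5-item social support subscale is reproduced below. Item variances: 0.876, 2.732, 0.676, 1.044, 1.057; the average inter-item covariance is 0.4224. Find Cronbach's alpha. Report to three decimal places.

α = 0.712

Σσᵢ² = 0.876 + 2.732 + 0.676 + 1.044 + 1.057 = 6.385
Sum of the 10 distinct covariances = 10 × 0.4224 = 4.2240
σ²_T = Σσᵢ² + 2·Σcov = 6.385 + 2 × 4.2240 = 14.8330
α = (5/4)·(1 − 6.385/14.8330) = 0.712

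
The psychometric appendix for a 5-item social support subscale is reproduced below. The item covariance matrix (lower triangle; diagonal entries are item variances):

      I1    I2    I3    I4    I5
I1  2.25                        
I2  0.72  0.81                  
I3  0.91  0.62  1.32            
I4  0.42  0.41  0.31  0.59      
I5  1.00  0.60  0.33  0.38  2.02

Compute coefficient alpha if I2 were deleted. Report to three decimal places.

coefficient alpha = 0.694

Remaining items: I1, I3, I4, I5 (k = 4).
ΣVar(i) = 2.25 + 1.32 + 0.59 + 2.02 = 6.18
σ²_total = 6.18 + 2 × 3.35 = 12.88
α (item deleted) = (4/3)·(1 − 6.18/12.88) = 0.694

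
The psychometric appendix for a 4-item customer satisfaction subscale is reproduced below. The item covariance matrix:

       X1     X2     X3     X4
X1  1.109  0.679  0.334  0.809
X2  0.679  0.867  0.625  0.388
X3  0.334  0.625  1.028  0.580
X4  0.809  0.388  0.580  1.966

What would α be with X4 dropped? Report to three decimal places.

Remaining items: X1, X2, X3 (k = 3).
Σσᵢ² = 1.109 + 0.867 + 1.028 = 3.004
σ²_total = 3.004 + 2 × 1.638 = 6.280
α (item deleted) = (3/2)·(1 − 3.004/6.280) = 0.782

α = 0.782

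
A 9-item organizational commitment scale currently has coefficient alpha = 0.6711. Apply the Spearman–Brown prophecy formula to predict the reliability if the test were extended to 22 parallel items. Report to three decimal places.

predicted reliability = 0.833

Length factor m = 22/9 = 2.4444
α' = m·α / (1 + (m−1)·α)
   = 22/9 × 0.6711 / (1 + (22/9 − 1) × 0.6711)
   = 1.6405 / 1.9694 = 0.833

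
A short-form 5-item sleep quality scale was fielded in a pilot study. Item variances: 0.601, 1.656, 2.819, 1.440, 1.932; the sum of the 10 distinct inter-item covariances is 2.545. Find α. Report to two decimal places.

Σσ²ᵢ = 0.601 + 1.656 + 2.819 + 1.440 + 1.932 = 8.448
Sum of distinct covariances = 2.545
total variance = Σσ²ᵢ + 2·Σcov = 8.448 + 2 × 2.545 = 13.538
α = (5/4)·(1 − 8.448/13.538) = 0.47

α = 0.47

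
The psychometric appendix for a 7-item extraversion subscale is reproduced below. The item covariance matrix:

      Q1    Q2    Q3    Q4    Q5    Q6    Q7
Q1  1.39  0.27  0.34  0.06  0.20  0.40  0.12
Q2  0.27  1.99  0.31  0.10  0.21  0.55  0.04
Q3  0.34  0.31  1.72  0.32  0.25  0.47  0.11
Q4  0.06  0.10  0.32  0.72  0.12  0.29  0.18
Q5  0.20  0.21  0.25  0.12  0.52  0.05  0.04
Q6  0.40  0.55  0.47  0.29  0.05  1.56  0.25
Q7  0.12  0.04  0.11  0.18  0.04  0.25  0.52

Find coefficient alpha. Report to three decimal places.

Σσᵢ² = 1.39 + 1.99 + 1.72 + 0.72 + 0.52 + 1.56 + 0.52 = 8.42
Sum of the distinct covariances = 4.68
Var(T) = 8.42 + 2 × 4.68 = 17.78
α = (k/(k−1))·(1 − Σσᵢ²/Var(T)) = (7/6)·(1 − 8.42/17.78) = 0.614

coefficient alpha = 0.614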